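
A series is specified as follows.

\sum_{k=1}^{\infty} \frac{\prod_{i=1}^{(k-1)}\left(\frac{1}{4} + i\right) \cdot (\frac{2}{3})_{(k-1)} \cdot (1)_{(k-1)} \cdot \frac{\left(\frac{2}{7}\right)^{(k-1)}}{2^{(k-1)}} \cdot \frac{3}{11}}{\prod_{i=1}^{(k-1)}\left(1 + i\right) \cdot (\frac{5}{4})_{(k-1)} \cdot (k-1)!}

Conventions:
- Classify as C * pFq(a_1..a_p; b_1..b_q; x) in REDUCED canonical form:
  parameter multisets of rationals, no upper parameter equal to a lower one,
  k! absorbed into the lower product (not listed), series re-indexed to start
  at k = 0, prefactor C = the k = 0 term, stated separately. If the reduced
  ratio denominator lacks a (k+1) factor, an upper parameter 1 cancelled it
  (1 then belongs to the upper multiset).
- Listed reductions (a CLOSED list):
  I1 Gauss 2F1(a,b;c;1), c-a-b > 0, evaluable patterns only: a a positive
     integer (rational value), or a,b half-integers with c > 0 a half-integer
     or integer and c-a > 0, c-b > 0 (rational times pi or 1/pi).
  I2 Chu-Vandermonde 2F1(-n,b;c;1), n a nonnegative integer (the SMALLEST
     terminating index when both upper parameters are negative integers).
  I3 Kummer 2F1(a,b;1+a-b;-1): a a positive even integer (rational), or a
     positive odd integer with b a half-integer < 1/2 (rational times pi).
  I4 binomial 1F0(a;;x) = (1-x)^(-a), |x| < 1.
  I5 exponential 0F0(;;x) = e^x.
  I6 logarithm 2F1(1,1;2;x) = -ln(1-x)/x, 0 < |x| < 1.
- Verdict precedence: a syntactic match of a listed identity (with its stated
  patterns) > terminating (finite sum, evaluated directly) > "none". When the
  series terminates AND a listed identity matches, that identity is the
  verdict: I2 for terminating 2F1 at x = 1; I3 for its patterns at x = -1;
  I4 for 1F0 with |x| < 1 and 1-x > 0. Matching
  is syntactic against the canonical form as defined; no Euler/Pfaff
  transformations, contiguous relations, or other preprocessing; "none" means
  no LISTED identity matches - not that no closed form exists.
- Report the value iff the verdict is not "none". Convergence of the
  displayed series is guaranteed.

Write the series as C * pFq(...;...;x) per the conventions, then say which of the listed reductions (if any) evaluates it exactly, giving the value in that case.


Key step: with t_0 = \frac{3}{11}, the two k-th powers (prefactor 3/11) combine into one argument.
Ratio: r(k) = \frac{1}{7} * (k+\frac{2}{3}) (k+1) / [(k+2) (k+1)] - rational in k, leading ratio \frac{1}{7}; with t_0 = \frac{3}{11}, classification follows.

x = \frac{1}{7} here; the reduced form reads 2F1, upper {\frac{2}{3}, 1}, lower {2}, C = \frac{3}{11}. Verdict: none - at argument \frac{1}{7} the multisets {\frac{2}{3}, 1} ; {2} match no listed identity.


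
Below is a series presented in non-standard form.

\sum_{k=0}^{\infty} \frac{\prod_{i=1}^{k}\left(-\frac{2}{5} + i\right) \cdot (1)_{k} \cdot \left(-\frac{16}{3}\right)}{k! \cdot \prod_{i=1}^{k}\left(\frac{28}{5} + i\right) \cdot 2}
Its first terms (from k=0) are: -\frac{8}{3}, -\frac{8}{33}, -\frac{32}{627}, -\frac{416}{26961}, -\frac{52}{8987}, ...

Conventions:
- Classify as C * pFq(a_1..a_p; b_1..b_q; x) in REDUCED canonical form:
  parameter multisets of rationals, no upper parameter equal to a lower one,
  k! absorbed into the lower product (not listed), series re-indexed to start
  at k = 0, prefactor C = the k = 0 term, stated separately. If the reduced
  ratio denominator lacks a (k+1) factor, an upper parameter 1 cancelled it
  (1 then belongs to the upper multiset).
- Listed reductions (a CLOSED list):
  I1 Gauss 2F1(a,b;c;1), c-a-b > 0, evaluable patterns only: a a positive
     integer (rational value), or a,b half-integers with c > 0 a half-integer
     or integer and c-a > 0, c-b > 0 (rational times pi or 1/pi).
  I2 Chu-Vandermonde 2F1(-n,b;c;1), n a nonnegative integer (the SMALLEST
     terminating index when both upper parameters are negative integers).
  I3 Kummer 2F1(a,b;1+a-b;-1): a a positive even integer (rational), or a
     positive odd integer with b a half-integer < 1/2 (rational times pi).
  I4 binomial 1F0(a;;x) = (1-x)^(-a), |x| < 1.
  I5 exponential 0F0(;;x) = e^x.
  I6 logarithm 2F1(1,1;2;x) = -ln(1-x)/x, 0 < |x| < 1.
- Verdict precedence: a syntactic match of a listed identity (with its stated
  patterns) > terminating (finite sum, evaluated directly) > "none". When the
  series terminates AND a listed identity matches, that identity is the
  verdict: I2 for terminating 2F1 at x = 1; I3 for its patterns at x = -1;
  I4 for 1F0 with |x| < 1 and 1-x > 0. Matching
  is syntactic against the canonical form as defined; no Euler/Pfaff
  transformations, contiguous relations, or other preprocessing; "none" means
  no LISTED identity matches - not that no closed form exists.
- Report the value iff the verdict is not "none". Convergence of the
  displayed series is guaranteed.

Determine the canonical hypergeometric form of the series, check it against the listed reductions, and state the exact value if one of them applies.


Structural cue: with t_0 = -\frac{8}{3}, the running product (C = -8/3, x = 1) telescopes to a rising factorial.
Ratio: r(k) = 1 * (k+\frac{3}{5}) (k+1) / [(k+\frac{33}{5}) (k+1)] - poly over poly, x = 1 from leading terms; C = -\frac{8}{3} at k = 0.

At argument 1: a 2F1 with upper {\frac{3}{5}, 1}, lower {\frac{33}{5}}, scaled by C = -\frac{8}{3}. Verdict: Gauss's theorem (I1) fires (x = 1: the Gamma ratio telescopes since c-a-b = 5 > 0 and a = 1 in Z>0). Value: -\frac{224}{75}.


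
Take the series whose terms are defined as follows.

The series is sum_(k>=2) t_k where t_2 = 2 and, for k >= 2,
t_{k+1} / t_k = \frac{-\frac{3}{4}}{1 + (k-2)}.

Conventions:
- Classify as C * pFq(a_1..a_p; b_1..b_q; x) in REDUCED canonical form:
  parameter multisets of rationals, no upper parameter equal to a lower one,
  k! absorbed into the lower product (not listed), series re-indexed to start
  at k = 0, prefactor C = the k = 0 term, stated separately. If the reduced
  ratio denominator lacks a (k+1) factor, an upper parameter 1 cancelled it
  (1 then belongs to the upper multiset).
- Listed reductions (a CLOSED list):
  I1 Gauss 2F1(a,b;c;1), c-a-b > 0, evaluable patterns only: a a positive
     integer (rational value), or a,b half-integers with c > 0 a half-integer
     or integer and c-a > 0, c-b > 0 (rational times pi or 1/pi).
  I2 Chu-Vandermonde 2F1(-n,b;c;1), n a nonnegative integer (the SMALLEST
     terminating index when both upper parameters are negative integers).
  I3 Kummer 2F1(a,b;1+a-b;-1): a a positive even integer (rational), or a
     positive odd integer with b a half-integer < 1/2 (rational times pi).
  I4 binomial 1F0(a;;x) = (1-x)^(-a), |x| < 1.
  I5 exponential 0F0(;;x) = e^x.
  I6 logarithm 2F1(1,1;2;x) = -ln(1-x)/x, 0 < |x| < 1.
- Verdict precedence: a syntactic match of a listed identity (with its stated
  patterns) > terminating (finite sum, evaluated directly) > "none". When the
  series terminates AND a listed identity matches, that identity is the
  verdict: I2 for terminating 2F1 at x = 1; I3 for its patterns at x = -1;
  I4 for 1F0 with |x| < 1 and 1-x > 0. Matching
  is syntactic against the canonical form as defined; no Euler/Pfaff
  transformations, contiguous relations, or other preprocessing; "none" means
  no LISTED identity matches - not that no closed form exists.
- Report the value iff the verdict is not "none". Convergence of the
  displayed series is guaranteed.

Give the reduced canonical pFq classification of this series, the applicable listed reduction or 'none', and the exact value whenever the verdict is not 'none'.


x = -\frac{3}{4} here; the reduced form reads 0F0, upper {-}, lower {-}, C = 2. Verdict: exponential (I5) applies (the 0F0 exponential series at x = -\frac{3}{4}). Hence: 2 \cdot e^{-\frac{3}{4}}.

First insight: x = -\frac{3}{4} and roots of the ratio polynomials (C = 2) are the negated parameters.
Ratio: r(k) = -\frac{3}{4} * 1 / [(k+1)] - rational in k. x = -\frac{3}{4}; t_0 = 2; negate the roots.


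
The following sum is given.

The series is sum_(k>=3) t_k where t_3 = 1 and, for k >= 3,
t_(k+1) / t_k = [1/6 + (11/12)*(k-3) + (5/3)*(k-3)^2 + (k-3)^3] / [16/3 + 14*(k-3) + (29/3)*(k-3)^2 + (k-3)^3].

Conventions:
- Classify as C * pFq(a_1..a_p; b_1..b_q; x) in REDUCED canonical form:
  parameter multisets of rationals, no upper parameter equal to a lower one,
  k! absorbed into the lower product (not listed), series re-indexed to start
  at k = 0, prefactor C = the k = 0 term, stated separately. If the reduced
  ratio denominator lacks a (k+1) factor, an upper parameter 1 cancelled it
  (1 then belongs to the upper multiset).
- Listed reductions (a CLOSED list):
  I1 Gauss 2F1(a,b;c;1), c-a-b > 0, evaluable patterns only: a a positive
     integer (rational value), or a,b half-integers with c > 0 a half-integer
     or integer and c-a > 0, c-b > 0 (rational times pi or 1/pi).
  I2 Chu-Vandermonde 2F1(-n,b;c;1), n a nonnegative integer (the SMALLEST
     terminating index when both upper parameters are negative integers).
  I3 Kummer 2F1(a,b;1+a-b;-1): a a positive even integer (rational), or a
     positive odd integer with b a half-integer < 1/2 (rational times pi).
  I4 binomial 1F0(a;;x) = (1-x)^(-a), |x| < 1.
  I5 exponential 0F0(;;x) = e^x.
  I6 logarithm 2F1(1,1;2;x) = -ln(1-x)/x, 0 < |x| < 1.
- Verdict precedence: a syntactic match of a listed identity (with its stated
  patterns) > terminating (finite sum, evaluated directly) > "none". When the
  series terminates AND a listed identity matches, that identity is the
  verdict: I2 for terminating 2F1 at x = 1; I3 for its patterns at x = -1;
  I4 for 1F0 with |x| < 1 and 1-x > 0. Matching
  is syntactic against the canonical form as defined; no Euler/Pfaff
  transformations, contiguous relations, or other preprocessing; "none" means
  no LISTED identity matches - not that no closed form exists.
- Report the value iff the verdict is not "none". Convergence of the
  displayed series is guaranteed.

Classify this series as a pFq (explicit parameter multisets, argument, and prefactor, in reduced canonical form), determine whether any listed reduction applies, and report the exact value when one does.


This is 1 * 2F1(1/2, 1/2; 8; 1) in reduced canonical form. Verdict: Gauss (I1, half-integer pattern) applies (x = 1; upper {1/2, 1/2} half-integers, c = 8 in the evaluable pattern). Its exact value is (4194304/1288287) / pi.

Key observation: from the first term 1: the ratio is unreduced: k + 2/3 divides both sides (C = 1).
Ratio: r(k) = 1 * (k+1/2) (k+1/2) / [(k+8) (k+1)] ; factor over Q: parameters, x = 1, and C = 1.


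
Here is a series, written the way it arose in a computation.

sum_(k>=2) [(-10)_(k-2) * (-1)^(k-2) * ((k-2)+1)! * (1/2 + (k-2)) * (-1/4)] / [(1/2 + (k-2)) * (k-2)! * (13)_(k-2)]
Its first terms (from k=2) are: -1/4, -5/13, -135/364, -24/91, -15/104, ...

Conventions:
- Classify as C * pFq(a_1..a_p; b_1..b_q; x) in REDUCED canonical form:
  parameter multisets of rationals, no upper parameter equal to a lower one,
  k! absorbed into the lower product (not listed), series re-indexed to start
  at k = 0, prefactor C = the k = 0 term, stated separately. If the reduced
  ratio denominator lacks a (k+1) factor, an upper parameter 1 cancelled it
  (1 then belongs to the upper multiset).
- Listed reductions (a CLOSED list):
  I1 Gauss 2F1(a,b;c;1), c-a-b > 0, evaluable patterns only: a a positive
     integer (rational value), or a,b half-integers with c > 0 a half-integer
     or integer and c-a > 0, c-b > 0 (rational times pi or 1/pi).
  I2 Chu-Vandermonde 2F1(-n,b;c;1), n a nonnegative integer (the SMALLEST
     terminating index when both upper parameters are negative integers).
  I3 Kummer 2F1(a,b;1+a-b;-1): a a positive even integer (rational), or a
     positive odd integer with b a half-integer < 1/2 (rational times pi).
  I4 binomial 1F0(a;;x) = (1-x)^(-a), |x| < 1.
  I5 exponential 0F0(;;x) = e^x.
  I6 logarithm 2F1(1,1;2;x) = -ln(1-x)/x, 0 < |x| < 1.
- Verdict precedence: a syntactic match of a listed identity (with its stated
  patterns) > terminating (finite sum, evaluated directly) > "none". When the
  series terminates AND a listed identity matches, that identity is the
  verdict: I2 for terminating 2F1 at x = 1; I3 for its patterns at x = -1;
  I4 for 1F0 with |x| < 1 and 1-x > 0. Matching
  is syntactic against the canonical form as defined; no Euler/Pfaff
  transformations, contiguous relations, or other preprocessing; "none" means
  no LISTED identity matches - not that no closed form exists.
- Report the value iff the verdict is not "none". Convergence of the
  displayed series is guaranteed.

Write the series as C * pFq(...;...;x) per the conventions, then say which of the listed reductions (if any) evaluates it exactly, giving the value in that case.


Canonical form: C = -1/4 times 2F1 with upper {-10, 2}, lower {13}, x = -1. Verdict: Kummer (I3) matches (x = -1; c = 13 equals 1+a-b for upper {-10, 2}: listed pattern). Exact value: -3/2.

First insight: t_0 being -1/4, k + 1/2 divides numerator and denominator alike; C = -1/4 after cancelling.
Ratio: r(k) = (-1) * (k-10) (k+2) / [(k+13) (k+1)] - poly over poly, x = (-1) from leading terms; C = -1/4 at k = 0.


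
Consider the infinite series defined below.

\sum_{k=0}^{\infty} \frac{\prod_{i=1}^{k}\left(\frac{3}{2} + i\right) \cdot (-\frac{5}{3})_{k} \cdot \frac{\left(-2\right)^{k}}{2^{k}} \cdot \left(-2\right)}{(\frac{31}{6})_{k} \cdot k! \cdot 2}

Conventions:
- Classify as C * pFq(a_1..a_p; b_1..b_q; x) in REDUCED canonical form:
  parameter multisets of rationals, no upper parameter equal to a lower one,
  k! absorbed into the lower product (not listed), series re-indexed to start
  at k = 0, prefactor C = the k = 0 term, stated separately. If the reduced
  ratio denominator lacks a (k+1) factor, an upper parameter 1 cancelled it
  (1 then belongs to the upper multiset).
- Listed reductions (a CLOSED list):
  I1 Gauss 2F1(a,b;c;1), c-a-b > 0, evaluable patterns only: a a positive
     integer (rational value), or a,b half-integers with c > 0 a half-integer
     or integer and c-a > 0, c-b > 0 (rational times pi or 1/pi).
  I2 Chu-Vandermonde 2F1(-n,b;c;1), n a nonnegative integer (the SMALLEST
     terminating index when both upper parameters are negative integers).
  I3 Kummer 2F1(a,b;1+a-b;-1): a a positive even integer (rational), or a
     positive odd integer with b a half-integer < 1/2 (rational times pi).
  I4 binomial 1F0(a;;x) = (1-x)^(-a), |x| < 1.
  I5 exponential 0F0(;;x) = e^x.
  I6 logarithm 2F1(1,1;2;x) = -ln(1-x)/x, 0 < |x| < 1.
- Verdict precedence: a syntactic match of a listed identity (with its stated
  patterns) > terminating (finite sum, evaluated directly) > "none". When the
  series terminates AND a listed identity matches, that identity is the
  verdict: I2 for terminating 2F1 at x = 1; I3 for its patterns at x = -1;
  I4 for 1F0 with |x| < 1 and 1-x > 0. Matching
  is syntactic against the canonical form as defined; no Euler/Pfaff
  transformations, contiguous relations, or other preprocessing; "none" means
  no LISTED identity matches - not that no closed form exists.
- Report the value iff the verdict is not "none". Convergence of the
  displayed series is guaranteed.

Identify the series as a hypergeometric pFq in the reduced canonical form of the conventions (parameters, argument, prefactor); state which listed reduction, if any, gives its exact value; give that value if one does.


With C = -1: the canonical form is 2F1(-\frac{5}{3}, \frac{5}{2}; \frac{31}{6}; -1). Verdict: none here - no I1-I6 shape fits x = -1 with lower {\frac{31}{6}}.

Key step: t_0 being -1, the two k-th powers (C = -1) combine into one argument.
Ratio: r(k) = -1 * (k-\frac{5}{3}) (k+\frac{5}{2}) / [(k+\frac{31}{6}) (k+1)] - rational; roots negated = parameters, x = -1, C = -1.


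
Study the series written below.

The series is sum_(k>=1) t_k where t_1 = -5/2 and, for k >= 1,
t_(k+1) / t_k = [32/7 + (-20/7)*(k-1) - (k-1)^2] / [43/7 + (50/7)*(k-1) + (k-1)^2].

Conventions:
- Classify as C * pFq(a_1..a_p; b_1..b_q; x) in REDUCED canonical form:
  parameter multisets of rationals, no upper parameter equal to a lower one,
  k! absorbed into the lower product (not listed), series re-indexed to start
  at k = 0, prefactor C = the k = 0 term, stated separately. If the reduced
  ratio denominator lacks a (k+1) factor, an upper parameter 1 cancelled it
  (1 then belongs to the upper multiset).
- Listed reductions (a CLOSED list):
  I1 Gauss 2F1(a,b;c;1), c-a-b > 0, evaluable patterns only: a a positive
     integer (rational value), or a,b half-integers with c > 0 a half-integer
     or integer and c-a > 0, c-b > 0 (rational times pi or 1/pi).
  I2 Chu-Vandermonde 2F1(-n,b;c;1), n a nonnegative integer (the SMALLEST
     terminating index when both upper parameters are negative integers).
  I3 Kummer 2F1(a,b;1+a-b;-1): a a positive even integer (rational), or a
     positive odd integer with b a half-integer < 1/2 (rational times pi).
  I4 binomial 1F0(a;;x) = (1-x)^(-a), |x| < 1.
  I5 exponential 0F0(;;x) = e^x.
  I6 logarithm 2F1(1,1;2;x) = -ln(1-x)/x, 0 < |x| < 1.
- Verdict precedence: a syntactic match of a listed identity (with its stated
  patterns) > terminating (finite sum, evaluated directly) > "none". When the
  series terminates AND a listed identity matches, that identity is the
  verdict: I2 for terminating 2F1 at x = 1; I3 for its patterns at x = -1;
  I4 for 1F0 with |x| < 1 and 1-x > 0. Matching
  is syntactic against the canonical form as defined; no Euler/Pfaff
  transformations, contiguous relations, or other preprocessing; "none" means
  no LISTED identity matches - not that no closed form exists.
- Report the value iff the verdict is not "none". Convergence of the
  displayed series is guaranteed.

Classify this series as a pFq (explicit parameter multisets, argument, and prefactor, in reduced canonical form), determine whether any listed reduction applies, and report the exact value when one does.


With C = -5/2: the canonical form is 2F1(-8/7, 4; 43/7; -1). Verdict: Kummer's theorem (I3) matches (x = -1; c = 43/7 equals 1+a-b for upper {-8/7, 4}: listed pattern). Sum: -435/98.

Structural cue: t_0 = -5/2 here, and factor the ratio over Q (C = -5/2, x = -1): negated roots = parameters.
Consecutive-term ratio: r(k) = (-1) * (k-8/7) (k+4) / [(k+43/7) (k+1)] - rational; roots negated = parameters, x = (-1), C = -5/2.


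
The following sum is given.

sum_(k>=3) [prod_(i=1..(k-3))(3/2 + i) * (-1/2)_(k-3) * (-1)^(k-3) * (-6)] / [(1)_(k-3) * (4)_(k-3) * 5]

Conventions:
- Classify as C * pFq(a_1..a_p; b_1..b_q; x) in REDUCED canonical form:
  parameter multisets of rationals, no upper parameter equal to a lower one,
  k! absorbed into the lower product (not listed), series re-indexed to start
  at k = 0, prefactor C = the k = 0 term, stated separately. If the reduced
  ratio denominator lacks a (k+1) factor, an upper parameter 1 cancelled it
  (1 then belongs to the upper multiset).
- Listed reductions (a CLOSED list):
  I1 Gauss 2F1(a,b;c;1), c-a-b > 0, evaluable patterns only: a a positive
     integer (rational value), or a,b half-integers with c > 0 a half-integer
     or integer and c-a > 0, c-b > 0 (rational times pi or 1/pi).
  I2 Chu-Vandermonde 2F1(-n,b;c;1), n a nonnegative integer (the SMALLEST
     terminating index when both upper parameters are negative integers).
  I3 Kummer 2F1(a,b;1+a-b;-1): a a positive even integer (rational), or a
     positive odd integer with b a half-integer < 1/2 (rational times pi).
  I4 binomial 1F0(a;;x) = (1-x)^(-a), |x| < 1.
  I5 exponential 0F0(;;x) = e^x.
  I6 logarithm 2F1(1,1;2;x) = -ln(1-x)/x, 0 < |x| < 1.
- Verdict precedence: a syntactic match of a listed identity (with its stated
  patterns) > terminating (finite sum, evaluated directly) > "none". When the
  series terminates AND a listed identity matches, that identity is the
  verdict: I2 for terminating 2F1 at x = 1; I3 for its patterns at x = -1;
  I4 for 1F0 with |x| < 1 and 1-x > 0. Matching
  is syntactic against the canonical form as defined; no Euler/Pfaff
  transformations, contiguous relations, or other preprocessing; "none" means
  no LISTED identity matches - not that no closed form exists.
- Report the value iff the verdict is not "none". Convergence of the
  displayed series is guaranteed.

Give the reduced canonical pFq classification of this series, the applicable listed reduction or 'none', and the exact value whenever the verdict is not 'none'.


Key step: t_0 = -6/5 here, and the constant factors (prefactor -6/5) combine into one prefactor.
Adjacent-term ratio: r(k) = (-1) * (k-1/2) (k+5/2) / [(k+4) (k+1)] - rational in k, leading ratio (-1); with t_0 = -6/5, classification follows.

This is -6/5 * 2F1(-1/2, 5/2; 4; -1) in reduced canonical form. Verdict: none. Every listed pattern misses the 2F1 form at -1, upper {-1/2, 5/2}.


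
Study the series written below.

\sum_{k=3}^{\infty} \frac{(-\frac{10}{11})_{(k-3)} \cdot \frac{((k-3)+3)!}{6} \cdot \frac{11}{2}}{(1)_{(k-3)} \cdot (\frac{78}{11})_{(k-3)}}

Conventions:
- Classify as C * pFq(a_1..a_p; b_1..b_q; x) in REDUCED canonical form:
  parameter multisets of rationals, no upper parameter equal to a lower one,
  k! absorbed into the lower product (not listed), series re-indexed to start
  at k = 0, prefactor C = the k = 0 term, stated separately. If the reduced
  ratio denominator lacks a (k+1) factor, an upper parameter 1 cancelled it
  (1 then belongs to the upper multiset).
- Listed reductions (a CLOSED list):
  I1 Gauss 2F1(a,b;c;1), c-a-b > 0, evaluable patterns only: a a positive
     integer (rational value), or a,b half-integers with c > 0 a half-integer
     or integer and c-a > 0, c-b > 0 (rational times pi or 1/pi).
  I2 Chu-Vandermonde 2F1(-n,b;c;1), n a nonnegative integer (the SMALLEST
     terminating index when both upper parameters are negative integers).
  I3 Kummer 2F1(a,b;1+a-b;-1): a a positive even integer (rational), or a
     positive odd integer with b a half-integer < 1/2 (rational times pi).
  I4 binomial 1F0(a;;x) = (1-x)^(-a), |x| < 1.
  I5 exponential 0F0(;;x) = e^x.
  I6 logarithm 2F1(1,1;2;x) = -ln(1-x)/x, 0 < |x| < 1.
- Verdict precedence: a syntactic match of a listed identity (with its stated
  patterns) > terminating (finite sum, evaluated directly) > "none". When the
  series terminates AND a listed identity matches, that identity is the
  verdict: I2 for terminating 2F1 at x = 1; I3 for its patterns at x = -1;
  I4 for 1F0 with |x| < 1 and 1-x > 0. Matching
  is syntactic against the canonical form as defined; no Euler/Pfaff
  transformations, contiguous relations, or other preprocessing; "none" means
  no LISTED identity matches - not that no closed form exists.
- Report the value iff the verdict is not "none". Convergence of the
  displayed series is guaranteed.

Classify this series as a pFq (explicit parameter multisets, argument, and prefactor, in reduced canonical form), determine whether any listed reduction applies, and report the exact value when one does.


At argument 1: a 2F1 with upper {-\frac{10}{11}, 4}, lower {\frac{78}{11}}, scaled by C = \frac{11}{2}. Verdict (x = 1): Gauss (I1, integer-parameter pattern) applies (x = 1: the Gamma ratio telescopes since c-a-b = 4 > 0 and a = 4 in Z>0). Value: \frac{3417}{1331}.

Structural cue: from the first term \frac{11}{2}: the factorial ratio (C = 11/2, x = 1) (k+a-1)!/(a-1)! is a rising factorial (a)_k.
Adjacent-term ratio: r(k) = 1 * (k-\frac{10}{11}) (k+4) / [(k+\frac{78}{11}) (k+1)] - rational in k. x = 1; t_0 = \frac{11}{2}; negate the roots.


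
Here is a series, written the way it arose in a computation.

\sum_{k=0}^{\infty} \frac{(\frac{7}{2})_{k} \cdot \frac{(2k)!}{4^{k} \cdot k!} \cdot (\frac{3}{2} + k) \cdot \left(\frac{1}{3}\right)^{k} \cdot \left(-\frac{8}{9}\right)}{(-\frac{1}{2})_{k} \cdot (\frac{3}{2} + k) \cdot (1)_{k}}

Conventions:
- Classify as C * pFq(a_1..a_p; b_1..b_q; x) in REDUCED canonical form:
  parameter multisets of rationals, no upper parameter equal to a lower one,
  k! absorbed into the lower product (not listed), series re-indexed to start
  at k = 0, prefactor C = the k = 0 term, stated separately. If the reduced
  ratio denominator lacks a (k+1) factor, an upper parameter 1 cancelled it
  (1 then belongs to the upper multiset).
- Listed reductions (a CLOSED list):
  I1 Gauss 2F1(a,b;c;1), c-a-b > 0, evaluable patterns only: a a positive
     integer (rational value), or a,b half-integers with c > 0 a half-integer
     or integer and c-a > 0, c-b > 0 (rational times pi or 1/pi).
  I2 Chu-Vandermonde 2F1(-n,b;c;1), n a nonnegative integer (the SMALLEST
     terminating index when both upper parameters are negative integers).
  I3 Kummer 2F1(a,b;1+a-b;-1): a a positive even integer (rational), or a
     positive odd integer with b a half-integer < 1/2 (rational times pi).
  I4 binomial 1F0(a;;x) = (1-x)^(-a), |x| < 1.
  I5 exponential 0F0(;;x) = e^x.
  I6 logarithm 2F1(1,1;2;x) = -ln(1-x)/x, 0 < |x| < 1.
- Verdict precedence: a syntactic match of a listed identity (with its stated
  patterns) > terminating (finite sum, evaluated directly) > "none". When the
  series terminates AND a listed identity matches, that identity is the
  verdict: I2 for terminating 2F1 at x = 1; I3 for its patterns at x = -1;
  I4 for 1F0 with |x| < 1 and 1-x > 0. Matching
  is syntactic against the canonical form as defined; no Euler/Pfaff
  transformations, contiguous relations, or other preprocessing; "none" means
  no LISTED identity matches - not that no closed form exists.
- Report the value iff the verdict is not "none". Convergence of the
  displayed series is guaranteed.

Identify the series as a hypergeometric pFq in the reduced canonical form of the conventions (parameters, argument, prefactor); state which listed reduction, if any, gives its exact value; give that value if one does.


Prefactor -\frac{8}{9}, argument \frac{1}{3}: 2F1 with upper {\frac{1}{2}, \frac{7}{2}} over lower {-\frac{1}{2}}. Verdict: none here - no I1-I6 shape fits x = \frac{1}{3} with lower {-\frac{1}{2}}.

Key observation: from the first term -\frac{8}{9}: the (2k)!/(4^k k!) block (prefactor -8/9) is the Pochhammer (1/2)_k.
Term ratio: r(k) = \frac{1}{3} * (k+\frac{1}{2}) (k+\frac{7}{2}) / [(k-\frac{1}{2}) (k+1)] - rational in k, leading ratio \frac{1}{3}; with t_0 = -\frac{8}{9}, classification follows.


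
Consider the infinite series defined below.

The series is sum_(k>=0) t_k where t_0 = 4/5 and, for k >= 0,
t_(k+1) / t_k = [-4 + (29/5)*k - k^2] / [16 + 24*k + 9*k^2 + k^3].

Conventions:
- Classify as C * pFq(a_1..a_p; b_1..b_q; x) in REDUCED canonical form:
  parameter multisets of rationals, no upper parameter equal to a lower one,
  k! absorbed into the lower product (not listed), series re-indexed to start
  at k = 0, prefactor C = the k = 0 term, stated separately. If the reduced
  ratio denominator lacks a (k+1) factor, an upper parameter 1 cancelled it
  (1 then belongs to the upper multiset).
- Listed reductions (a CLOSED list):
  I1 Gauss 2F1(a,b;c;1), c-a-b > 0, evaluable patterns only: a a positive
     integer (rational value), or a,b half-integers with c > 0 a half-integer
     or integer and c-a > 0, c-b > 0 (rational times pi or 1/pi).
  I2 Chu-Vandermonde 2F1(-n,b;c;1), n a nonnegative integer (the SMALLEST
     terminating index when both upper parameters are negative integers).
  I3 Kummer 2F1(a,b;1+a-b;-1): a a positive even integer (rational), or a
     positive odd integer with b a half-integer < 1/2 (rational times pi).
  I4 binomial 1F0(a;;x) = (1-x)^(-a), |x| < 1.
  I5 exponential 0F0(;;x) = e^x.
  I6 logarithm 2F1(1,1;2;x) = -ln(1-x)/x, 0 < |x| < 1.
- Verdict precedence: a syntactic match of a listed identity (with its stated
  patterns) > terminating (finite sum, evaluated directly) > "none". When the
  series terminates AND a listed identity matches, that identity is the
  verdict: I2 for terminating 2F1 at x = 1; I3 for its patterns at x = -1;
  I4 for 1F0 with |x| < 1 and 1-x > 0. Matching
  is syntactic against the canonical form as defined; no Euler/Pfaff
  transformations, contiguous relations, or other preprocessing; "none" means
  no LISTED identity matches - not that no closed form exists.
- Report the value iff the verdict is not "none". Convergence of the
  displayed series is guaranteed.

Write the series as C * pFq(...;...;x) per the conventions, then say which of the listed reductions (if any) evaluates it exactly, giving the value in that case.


The tell: x = (-1) and roots of the ratio polynomials (prefactor 4/5) are the negated parameters.
Step ratio: r(k) = (-1) * (k-5) (k-4/5) / [(k+4) (k+4) (k+1)] - rational in k. x = (-1); t_0 = 4/5; negate the roots.

At argument -1: a 2F2 with upper {-5, -4/5}, lower {4, 4}, scaled by C = 4/5. Verdict: terminating - the sum ends at index 5 because -5 is a negative integer; exact evaluation follows. Value: 274104889/459375000.


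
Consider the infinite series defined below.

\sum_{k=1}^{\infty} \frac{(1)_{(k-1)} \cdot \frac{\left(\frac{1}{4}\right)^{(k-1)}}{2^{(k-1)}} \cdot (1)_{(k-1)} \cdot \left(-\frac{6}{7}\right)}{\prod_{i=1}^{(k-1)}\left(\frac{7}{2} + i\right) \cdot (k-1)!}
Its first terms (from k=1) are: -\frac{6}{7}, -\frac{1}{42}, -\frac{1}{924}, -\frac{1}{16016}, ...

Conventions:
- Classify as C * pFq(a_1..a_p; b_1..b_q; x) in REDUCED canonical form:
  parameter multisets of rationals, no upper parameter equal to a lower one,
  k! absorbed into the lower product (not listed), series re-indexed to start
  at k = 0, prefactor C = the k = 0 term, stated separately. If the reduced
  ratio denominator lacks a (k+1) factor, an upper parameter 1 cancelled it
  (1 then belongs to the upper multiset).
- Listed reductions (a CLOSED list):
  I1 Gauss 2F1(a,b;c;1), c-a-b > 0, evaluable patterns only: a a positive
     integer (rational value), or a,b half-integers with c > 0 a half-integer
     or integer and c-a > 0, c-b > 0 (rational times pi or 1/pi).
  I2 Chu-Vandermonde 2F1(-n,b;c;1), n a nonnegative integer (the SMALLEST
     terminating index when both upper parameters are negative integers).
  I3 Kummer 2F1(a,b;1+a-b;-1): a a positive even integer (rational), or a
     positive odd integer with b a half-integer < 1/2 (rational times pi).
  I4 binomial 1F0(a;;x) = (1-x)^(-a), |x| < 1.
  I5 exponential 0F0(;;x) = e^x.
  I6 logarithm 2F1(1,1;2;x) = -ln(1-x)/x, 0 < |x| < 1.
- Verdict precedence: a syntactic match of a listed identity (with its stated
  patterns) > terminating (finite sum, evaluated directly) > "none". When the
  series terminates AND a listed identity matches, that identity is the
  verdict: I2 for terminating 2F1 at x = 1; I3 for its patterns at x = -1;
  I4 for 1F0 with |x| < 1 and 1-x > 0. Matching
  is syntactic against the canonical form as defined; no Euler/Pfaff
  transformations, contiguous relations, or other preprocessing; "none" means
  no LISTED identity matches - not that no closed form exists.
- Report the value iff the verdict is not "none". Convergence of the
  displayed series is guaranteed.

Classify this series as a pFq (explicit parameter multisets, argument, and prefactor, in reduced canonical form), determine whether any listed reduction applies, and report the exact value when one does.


Prefactor -\frac{6}{7}, argument \frac{1}{8}: 2F1 with upper {1, 1} over lower {\frac{9}{2}}. Verdict: none (x = \frac{1}{8}): each listed identity misses the multisets {1, 1} ; {\frac{9}{2}}.

Structural cue: from the first term -\frac{6}{7}: the lower running product (C = -6/7, x = 1/8) is a rising factorial.
Step ratio: r(k) = \frac{1}{8} * (k+1) (k+1) / [(k+\frac{9}{2}) (k+1)] ; factor over Q: parameters, x = \frac{1}{8}, and C = -\frac{6}{7}.


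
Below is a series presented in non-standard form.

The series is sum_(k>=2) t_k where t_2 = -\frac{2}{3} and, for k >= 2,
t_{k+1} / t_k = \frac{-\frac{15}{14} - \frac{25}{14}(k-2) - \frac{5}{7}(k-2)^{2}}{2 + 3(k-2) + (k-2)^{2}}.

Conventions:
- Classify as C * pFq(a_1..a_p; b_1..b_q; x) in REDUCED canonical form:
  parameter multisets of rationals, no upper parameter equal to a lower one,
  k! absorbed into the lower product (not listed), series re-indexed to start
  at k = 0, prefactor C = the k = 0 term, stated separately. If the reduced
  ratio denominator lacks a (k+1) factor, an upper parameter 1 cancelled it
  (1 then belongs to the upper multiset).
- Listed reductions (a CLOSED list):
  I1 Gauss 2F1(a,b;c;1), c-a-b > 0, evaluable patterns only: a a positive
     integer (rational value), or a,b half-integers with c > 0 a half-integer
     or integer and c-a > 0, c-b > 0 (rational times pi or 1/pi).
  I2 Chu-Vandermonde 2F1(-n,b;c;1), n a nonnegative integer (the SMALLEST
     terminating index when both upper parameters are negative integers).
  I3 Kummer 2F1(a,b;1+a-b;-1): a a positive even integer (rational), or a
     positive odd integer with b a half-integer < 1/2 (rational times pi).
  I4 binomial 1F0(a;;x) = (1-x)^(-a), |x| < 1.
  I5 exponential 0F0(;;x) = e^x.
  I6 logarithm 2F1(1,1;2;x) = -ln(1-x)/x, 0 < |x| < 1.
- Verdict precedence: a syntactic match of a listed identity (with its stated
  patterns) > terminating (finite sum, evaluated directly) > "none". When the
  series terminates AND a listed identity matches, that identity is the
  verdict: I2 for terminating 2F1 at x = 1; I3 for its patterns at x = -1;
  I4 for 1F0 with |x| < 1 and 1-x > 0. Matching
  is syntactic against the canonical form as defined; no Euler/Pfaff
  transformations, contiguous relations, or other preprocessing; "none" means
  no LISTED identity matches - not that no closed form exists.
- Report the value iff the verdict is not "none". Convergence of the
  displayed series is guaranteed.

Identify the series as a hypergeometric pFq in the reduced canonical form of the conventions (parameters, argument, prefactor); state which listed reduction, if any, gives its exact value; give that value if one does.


With C = -\frac{2}{3}: the canonical form is 2F1(1, \frac{3}{2}; 2; -\frac{5}{7}). Verdict: none. A 2F1 with upper {1, \frac{3}{2}} fits none of I1-I6 at x = -\frac{5}{7}; the sum runs forever.

Structural cue: t_0 = -\frac{2}{3} here, and factor the ratio over Q (C = -2/3, x = -5/7): negated roots = parameters.
Step ratio: r(k) = -\frac{5}{7} * (k+1) (k+\frac{3}{2}) / [(k+2) (k+1)] - rational in k. x = -\frac{5}{7}; t_0 = -\frac{2}{3}; negate the roots.


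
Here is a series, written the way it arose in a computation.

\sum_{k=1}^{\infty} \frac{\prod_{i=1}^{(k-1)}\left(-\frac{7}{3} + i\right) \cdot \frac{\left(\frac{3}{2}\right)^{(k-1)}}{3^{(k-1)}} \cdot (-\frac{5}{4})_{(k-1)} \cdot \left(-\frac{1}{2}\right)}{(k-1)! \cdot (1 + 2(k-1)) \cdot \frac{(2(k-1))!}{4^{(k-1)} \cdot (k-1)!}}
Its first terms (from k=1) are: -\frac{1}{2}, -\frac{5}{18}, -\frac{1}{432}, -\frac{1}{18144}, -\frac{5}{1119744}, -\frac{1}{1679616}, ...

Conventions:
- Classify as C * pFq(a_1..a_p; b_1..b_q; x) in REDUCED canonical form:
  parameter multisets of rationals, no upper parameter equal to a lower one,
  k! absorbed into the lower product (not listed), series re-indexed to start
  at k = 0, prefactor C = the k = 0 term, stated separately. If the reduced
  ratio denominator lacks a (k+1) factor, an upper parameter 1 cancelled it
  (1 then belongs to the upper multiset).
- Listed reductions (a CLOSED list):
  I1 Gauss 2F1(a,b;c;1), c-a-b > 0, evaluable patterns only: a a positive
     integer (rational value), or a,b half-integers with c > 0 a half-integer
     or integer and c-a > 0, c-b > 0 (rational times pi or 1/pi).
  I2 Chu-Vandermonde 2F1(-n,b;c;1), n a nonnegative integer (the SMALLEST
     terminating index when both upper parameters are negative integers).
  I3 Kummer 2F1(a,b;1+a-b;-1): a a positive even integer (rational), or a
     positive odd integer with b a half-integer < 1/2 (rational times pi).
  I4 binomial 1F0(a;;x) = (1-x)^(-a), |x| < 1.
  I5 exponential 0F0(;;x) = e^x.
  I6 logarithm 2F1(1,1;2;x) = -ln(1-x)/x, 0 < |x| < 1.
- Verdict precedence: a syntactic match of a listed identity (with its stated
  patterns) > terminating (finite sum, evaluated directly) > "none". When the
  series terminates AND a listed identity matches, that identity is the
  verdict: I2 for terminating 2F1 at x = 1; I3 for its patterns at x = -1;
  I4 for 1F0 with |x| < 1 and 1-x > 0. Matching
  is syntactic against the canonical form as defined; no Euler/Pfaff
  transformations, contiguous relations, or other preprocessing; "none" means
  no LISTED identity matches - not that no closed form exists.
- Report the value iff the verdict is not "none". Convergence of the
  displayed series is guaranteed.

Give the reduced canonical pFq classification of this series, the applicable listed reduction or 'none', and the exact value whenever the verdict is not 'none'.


Key observation: with t_0 = -\frac{1}{2}, the running product (C = -1/2) telescopes to a rising factorial.
Ratio: r(k) = \frac{1}{2} * (k-\frac{4}{3}) (k-\frac{5}{4}) / [(k+\frac{3}{2}) (k+1)] - rational in k. x = \frac{1}{2}; t_0 = -\frac{1}{2}; negate the roots.

The series (x = \frac{1}{2}) is 2F1: upper {-\frac{4}{3}, -\frac{5}{4}}, lower {\frac{3}{2}}, prefactor -\frac{1}{2}. Verdict: none - this 2F1 at x = \frac{1}{2} matches no listed pattern, and upper {-\frac{4}{3}, -\frac{5}{4}} holds no stopper.


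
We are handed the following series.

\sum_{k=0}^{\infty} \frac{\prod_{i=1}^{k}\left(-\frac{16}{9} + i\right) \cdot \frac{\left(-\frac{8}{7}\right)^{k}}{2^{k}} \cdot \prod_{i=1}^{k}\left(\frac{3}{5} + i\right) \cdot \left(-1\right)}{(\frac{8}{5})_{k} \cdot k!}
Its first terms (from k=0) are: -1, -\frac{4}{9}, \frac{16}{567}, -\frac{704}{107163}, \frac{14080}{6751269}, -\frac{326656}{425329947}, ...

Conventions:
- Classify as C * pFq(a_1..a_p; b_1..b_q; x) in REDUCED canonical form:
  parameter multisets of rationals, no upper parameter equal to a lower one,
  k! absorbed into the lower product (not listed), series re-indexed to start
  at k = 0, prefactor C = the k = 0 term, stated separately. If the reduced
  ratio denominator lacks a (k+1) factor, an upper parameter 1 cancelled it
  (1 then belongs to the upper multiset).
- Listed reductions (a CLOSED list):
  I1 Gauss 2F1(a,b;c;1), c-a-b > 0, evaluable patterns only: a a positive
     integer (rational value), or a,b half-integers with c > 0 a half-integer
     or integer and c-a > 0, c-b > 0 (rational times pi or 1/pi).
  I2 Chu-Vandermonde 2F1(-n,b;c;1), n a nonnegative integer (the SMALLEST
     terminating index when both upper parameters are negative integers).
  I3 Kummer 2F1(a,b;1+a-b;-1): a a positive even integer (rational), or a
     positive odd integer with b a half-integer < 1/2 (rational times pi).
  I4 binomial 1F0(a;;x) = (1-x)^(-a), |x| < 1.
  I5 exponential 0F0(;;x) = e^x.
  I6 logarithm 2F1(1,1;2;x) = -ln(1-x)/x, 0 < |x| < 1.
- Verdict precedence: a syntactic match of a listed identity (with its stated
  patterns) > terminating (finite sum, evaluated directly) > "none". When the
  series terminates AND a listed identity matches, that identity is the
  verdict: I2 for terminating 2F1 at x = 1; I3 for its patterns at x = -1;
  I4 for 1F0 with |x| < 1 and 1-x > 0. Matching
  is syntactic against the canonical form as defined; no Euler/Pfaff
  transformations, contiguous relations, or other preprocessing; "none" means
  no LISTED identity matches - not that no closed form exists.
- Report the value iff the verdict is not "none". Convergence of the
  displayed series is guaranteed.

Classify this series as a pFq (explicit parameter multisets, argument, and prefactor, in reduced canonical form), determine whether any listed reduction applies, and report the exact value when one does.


The tell: from the first term -1: the two k-th powers (prefactor -1) combine into one argument.
Term ratio: r(k) = -\frac{4}{7} * (k-\frac{7}{9}) / [(k+1)] ; factor over Q: parameters, x = -\frac{4}{7}, and C = -1.

This is -1 * 1F0(-\frac{7}{9}; -; -\frac{4}{7}) in reduced canonical form. Verdict: this is the binomial series (I4) (the 1F0 binomial series: exponent 7/9, x = -\frac{4}{7}). Sum: \left(-1\right) \cdot \left(\frac{11}{7}\right)^{\frac{7}{9}}.


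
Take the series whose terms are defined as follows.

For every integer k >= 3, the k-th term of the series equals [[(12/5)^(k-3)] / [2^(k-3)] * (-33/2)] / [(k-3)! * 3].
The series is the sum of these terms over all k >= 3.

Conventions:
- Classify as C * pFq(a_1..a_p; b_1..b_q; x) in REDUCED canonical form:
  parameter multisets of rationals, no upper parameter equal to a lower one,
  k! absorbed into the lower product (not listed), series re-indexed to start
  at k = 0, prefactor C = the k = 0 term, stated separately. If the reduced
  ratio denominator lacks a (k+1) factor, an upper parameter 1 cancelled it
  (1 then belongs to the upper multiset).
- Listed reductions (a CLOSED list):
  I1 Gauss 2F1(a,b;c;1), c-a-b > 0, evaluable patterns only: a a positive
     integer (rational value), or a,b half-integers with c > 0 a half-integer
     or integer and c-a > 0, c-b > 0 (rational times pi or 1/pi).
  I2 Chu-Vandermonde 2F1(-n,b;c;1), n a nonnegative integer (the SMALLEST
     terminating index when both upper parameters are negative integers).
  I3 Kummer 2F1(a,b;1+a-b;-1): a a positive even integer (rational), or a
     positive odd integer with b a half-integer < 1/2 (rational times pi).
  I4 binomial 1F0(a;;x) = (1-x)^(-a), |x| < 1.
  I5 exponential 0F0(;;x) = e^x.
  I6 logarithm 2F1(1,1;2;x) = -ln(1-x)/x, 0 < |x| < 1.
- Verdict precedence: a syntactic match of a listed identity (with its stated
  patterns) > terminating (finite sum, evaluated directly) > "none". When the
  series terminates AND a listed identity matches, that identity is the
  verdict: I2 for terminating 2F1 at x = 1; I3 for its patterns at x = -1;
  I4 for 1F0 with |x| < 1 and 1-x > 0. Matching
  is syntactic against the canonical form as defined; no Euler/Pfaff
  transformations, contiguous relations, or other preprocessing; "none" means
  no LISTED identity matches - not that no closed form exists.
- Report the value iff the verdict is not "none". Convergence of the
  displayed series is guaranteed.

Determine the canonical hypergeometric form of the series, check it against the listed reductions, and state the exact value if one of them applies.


This is -11/2 * 0F0(-; -; 6/5) in reduced canonical form. Verdict at x = 6/5: exponential (I5) matches (the 0F0 exponential series at x = 6/5). Sum: (-11/2) * e^(6/5).

First insight: with t_0 = -11/2, the constant factors (C = -11/2) combine into one prefactor.
Adjacent-term ratio: r(k) = (6/5) * 1 / [(k+1)] - rational; roots negated = parameters, x = (6/5), C = -11/2.
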